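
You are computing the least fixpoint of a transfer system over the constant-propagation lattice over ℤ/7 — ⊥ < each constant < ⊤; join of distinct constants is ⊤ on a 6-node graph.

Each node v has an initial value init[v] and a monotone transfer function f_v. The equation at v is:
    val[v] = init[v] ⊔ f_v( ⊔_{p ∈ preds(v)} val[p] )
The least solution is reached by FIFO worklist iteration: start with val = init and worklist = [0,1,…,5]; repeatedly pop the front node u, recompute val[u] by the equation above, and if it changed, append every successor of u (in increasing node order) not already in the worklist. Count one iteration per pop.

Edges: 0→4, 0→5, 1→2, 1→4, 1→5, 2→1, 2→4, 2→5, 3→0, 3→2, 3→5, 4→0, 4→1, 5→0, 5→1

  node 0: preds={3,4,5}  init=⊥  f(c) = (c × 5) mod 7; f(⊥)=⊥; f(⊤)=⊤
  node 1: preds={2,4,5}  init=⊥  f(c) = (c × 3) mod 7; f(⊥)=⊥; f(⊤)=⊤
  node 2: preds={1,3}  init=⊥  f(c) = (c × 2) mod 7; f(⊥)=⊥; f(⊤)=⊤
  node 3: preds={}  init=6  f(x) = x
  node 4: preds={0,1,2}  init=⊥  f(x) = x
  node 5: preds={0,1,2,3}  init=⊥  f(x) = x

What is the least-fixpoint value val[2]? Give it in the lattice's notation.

⊤

Trace (12 dequeues):
  [1] u=0 | in 6 | out 2 | prev ⊥ | push {}
  [2] u=1 | in ⊥ | out ⊥ | ==
  [3] u=2 | in 6 | out 5 | prev ⊥ | push {1}
  [4] u=3 | in ⊥ | out 6 | ==
  [5] u=4 | in ⊤ | out ⊤ | prev ⊥ | push {0}
  [6] u=5 | in ⊤ | out ⊤ | prev ⊥ | push {}
  [7] u=1 | in ⊤ | out ⊤ | prev ⊥ | push {2,4,5}
  [8] u=0 | in ⊤ | out ⊤ | prev 2 | push {}
  [9] u=2 | in ⊤ | out ⊤ | prev 5 | push {1}
  [10] u=4 | in ⊤ | out ⊤ | ==
  [11] u=5 | in ⊤ | out ⊤ | ==
  [12] u=1 | in ⊤ | out ⊤ | ==

Converged values:
  [0] ⊤
  [1] ⊤
  [2] ⊤
  [3] 6
  [4] ⊤
  [5] ⊤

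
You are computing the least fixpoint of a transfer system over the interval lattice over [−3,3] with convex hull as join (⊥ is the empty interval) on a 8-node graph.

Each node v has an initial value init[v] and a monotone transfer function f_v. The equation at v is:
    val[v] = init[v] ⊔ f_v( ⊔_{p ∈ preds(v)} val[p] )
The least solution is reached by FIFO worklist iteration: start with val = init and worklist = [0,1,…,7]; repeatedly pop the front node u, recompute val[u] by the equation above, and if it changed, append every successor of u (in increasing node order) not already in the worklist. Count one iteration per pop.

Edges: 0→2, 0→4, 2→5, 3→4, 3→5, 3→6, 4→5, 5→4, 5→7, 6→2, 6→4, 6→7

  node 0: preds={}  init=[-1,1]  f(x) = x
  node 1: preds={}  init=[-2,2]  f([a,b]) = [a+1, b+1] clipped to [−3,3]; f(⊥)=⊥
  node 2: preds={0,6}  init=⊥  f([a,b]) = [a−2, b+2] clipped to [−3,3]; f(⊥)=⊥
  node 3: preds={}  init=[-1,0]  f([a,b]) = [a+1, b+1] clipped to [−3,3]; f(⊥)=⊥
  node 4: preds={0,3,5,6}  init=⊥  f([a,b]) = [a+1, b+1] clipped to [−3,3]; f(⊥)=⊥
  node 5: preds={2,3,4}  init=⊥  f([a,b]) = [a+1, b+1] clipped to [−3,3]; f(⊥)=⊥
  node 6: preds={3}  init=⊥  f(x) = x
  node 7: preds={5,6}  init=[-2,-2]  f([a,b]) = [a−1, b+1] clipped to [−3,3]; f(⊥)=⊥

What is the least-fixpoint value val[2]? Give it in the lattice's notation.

Trace (11 dequeues):
  [1] u=0 | in ⊥ | out [-1,1] | ==
  [2] u=1 | in ⊥ | out [-2,2] | ==
  [3] u=2 | in [-1,1] | out [-3,3] | prev ⊥ | push {}
  [4] u=3 | in ⊥ | out [-1,0] | ==
  [5] u=4 | in [-1,1] | out [0,2] | prev ⊥ | push {}
  [6] u=5 | in [-3,3] | out [-2,3] | prev ⊥ | push {4}
  [7] u=6 | in [-1,0] | out [-1,0] | prev ⊥ | push {2}
  [8] u=7 | in [-2,3] | out [-3,3] | prev [-2,-2] | push {}
  [9] u=4 | in [-2,3] | out [-1,3] | prev [0,2] | push {5}
  [10] u=2 | in [-1,1] | out [-3,3] | ==
  [11] u=5 | in [-3,3] | out [-2,3] | ==

Converged values:
  [0] [-1,1]
  [1] [-2,2]
  [2] [-3,3]
  [3] [-1,0]
  [4] [-1,3]
  [5] [-2,3]
  [6] [-1,0]
  [7] [-3,3]

[-3,3]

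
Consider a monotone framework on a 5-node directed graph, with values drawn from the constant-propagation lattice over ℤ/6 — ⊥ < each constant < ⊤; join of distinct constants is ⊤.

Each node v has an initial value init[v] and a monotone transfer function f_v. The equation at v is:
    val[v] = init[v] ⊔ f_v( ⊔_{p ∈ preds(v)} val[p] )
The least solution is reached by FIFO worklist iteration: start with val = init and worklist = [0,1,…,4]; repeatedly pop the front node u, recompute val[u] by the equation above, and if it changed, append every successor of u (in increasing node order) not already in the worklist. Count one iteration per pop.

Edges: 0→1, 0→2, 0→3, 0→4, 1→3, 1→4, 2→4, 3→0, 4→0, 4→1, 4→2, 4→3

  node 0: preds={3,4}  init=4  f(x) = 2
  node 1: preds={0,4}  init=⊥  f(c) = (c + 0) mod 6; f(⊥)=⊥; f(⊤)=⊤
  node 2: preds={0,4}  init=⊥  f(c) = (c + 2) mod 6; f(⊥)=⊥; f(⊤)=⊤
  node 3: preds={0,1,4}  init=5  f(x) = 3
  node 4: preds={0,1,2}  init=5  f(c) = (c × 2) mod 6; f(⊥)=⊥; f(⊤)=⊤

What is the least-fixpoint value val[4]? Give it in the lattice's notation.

⊤

Worklist (9 pops):
  #1 pop 0: in=5 → ⊤ (was 4); enqueue []
  #2 pop 1: in=⊤ → ⊤ (was ⊥); enqueue []
  #3 pop 2: in=⊤ → ⊤ (was ⊥); enqueue []
  #4 pop 3: in=⊤ → ⊤ (was 5); enqueue [0]
  #5 pop 4: in=⊤ → ⊤ (was 5); enqueue [1,2,3]
  #6 pop 0: in=⊤ → ⊤ (no change)
  #7 pop 1: in=⊤ → ⊤ (no change)
  #8 pop 2: in=⊤ → ⊤ (no change)
  #9 pop 3: in=⊤ → ⊤ (no change)

Fixpoint:
  val[0] = ⊤
  val[1] = ⊤
  val[2] = ⊤
  val[3] = ⊤
  val[4] = ⊤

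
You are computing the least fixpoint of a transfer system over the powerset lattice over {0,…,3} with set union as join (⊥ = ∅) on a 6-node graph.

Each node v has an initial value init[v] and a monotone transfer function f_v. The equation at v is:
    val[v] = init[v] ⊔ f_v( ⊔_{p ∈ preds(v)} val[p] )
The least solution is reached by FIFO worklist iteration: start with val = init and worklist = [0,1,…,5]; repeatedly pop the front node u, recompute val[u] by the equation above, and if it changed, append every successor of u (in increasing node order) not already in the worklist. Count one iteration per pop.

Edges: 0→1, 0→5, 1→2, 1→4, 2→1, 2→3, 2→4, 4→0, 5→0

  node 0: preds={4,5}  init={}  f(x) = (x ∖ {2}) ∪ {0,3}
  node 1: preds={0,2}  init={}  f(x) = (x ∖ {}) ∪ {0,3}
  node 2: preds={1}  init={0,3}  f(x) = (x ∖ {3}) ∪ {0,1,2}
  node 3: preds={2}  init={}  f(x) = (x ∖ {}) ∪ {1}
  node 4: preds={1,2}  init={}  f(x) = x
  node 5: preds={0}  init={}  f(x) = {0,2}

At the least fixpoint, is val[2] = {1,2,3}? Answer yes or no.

no

Worklist (12 pops):
  #1 pop 0: in={} → {0,3} (was {}); enqueue []
  #2 pop 1: in={0,3} → {0,3} (was {}); enqueue []
  #3 pop 2: in={0,3} → {0,1,2,3} (was {0,3}); enqueue [1]
  #4 pop 3: in={0,1,2,3} → {0,1,2,3} (was {}); enqueue []
  #5 pop 4: in={0,1,2,3} → {0,1,2,3} (was {}); enqueue [0]
  #6 pop 5: in={0,3} → {0,2} (was {}); enqueue []
  #7 pop 1: in={0,1,2,3} → {0,1,2,3} (was {0,3}); enqueue [2,4]
  #8 pop 0: in={0,1,2,3} → {0,1,3} (was {0,3}); enqueue [1,5]
  #9 pop 2: in={0,1,2,3} → {0,1,2,3} (no change)
  #10 pop 4: in={0,1,2,3} → {0,1,2,3} (no change)
  #11 pop 1: in={0,1,2,3} → {0,1,2,3} (no change)
  #12 pop 5: in={0,1,3} → {0,2} (no change)

Fixpoint:
  val[0] = {0,1,3}
  val[1] = {0,1,2,3}
  val[2] = {0,1,2,3}
  val[3] = {0,1,2,3}
  val[4] = {0,1,2,3}
  val[5] = {0,2}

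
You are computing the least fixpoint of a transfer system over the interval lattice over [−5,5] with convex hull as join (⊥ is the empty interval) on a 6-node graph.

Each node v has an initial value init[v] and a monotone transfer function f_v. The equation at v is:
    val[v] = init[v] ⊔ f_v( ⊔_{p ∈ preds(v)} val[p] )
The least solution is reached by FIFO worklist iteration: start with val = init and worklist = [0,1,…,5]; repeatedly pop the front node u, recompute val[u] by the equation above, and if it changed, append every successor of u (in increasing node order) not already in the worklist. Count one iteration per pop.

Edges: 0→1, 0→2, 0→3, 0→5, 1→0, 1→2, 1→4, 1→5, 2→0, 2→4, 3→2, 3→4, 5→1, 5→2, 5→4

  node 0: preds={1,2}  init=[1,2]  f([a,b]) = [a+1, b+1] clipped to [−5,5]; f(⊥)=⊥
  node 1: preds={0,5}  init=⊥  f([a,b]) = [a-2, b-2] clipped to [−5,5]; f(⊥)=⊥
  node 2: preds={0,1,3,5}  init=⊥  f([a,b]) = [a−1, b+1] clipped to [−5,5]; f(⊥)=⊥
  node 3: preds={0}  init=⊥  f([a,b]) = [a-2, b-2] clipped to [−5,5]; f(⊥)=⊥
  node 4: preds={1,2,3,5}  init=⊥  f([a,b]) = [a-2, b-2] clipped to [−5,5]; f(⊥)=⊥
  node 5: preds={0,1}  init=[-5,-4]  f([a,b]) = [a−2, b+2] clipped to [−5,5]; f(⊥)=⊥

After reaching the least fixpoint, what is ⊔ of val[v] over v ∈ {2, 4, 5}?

[-5,5]

Worklist (21 pops):
  #1 pop 0: in=⊥ → [1,2] (no change)
  #2 pop 1: in=[-5,2] → [-5,0] (was ⊥); enqueue [0]
  #3 pop 2: in=[-5,2] → [-5,3] (was ⊥); enqueue []
  #4 pop 3: in=[1,2] → [-1,0] (was ⊥); enqueue [2]
  #5 pop 4: in=[-5,3] → [-5,1] (was ⊥); enqueue []
  #6 pop 5: in=[-5,2] → [-5,4] (was [-5,-4]); enqueue [1,4]
  #7 pop 0: in=[-5,3] → [-4,4] (was [1,2]); enqueue [3,5]
  #8 pop 2: in=[-5,4] → [-5,5] (was [-5,3]); enqueue [0]
  #9 pop 1: in=[-5,4] → [-5,2] (was [-5,0]); enqueue [2]
  #10 pop 4: in=[-5,5] → [-5,3] (was [-5,1]); enqueue []
  #11 pop 3: in=[-4,4] → [-5,2] (was [-1,0]); enqueue [4]
  #12 pop 5: in=[-5,4] → [-5,5] (was [-5,4]); enqueue [1]
  #13 pop 0: in=[-5,5] → [-4,5] (was [-4,4]); enqueue [3,5]
  #14 pop 2: in=[-5,5] → [-5,5] (no change)
  #15 pop 4: in=[-5,5] → [-5,3] (no change)
  #16 pop 1: in=[-5,5] → [-5,3] (was [-5,2]); enqueue [0,2,4]
  #17 pop 3: in=[-4,5] → [-5,3] (was [-5,2]); enqueue []
  #18 pop 5: in=[-5,5] → [-5,5] (no change)
  #19 pop 0: in=[-5,5] → [-4,5] (no change)
  #20 pop 2: in=[-5,5] → [-5,5] (no change)
  #21 pop 4: in=[-5,5] → [-5,3] (no change)

Fixpoint:
  val[0] = [-4,5]
  val[1] = [-5,3]
  val[2] = [-5,5]
  val[3] = [-5,3]
  val[4] = [-5,3]
  val[5] = [-5,5]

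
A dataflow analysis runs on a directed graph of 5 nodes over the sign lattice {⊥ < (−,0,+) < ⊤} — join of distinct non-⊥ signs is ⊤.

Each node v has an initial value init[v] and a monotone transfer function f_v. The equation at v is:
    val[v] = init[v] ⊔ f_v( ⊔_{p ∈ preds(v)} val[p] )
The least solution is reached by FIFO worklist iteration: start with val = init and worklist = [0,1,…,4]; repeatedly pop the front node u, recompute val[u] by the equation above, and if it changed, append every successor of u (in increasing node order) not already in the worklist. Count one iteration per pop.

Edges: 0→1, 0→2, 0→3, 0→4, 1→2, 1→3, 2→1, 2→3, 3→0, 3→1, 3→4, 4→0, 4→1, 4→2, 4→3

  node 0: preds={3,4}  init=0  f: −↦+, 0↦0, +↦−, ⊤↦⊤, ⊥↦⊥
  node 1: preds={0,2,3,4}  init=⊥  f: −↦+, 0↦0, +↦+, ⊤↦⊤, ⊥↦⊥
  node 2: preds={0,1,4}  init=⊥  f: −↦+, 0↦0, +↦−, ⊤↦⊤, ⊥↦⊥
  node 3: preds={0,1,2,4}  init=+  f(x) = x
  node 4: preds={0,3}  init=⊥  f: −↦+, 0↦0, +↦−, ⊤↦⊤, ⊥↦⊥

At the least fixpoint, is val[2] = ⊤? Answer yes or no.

yes

Worklist (9 pops):
  #1 pop 0: in=+ → ⊤ (was 0); enqueue []
  #2 pop 1: in=⊤ → ⊤ (was ⊥); enqueue []
  #3 pop 2: in=⊤ → ⊤ (was ⊥); enqueue [1]
  #4 pop 3: in=⊤ → ⊤ (was +); enqueue [0]
  #5 pop 4: in=⊤ → ⊤ (was ⊥); enqueue [2,3]
  #6 pop 1: in=⊤ → ⊤ (no change)
  #7 pop 0: in=⊤ → ⊤ (no change)
  #8 pop 2: in=⊤ → ⊤ (no change)
  #9 pop 3: in=⊤ → ⊤ (no change)

Fixpoint:
  val[0] = ⊤
  val[1] = ⊤
  val[2] = ⊤
  val[3] = ⊤
  val[4] = ⊤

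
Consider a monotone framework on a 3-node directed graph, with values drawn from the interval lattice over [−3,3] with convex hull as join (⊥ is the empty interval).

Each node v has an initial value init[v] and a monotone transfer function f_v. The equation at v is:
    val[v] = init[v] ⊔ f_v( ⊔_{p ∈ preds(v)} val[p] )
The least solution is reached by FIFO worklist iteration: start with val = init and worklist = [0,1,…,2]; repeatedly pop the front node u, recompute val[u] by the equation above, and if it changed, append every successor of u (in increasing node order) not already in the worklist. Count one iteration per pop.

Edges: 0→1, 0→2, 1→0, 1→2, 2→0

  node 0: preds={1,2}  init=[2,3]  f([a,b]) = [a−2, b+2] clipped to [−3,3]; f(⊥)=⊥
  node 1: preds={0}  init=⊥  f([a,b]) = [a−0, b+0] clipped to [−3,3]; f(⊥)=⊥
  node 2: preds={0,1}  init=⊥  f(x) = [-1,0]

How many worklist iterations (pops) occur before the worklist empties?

7

Worklist (7 pops):
  #1 pop 0: in=⊥ → [2,3] (no change)
  #2 pop 1: in=[2,3] → [2,3] (was ⊥); enqueue [0]
  #3 pop 2: in=[2,3] → [-1,0] (was ⊥); enqueue []
  #4 pop 0: in=[-1,3] → [-3,3] (was [2,3]); enqueue [1,2]
  #5 pop 1: in=[-3,3] → [-3,3] (was [2,3]); enqueue [0]
  #6 pop 2: in=[-3,3] → [-1,0] (no change)
  #7 pop 0: in=[-3,3] → [-3,3] (no change)

Fixpoint:
  val[0] = [-3,3]
  val[1] = [-3,3]
  val[2] = [-1,0]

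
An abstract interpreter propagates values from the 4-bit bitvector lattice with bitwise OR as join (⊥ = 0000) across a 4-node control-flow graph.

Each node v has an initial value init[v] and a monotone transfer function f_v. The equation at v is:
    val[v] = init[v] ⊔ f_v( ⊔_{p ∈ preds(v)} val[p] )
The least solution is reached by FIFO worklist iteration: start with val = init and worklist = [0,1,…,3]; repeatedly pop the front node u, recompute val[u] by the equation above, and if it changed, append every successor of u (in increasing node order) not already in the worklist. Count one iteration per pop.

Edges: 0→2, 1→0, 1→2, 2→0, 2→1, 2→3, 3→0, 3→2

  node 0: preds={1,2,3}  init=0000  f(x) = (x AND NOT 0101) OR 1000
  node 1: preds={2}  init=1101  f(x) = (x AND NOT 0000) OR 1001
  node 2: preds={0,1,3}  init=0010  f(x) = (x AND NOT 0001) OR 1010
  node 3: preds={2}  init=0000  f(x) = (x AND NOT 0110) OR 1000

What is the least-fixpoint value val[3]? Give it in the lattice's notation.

Worklist (7 pops):
  #1 pop 0: in=1111 → 1010 (was 0000); enqueue []
  #2 pop 1: in=0010 → 1111 (was 1101); enqueue [0]
  #3 pop 2: in=1111 → 1110 (was 0010); enqueue [1]
  #4 pop 3: in=1110 → 1000 (was 0000); enqueue [2]
  #5 pop 0: in=1111 → 1010 (no change)
  #6 pop 1: in=1110 → 1111 (no change)
  #7 pop 2: in=1111 → 1110 (no change)

Fixpoint:
  val[0] = 1010
  val[1] = 1111
  val[2] = 1110
  val[3] = 1000

1000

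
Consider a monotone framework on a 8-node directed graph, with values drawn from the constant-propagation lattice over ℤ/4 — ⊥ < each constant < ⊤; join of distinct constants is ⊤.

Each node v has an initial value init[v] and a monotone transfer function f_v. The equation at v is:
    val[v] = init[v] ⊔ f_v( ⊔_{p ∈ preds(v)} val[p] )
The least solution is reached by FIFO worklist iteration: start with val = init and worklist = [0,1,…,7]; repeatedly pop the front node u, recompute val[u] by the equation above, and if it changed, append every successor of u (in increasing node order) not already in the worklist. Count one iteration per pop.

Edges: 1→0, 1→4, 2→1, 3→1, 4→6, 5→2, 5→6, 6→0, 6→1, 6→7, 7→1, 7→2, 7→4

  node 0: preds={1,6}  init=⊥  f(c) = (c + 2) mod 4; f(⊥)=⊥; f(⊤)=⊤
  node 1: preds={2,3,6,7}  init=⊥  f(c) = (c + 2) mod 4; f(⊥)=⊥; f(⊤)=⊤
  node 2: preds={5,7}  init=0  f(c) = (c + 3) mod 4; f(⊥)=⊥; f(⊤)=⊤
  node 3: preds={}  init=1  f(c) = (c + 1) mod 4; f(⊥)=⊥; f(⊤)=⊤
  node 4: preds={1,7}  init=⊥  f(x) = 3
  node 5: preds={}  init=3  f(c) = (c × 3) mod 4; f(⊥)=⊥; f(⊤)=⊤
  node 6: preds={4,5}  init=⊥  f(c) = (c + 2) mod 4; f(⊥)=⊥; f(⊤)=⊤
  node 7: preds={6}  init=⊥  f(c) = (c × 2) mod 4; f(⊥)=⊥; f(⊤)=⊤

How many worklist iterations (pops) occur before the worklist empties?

12

Worklist (12 pops):
  #1 pop 0: in=⊥ → ⊥ (no change)
  #2 pop 1: in=⊤ → ⊤ (was ⊥); enqueue [0]
  #3 pop 2: in=3 → ⊤ (was 0); enqueue [1]
  #4 pop 3: in=⊥ → 1 (no change)
  #5 pop 4: in=⊤ → 3 (was ⊥); enqueue []
  #6 pop 5: in=⊥ → 3 (no change)
  #7 pop 6: in=3 → 1 (was ⊥); enqueue []
  #8 pop 7: in=1 → 2 (was ⊥); enqueue [2,4]
  #9 pop 0: in=⊤ → ⊤ (was ⊥); enqueue []
  #10 pop 1: in=⊤ → ⊤ (no change)
  #11 pop 2: in=⊤ → ⊤ (no change)
  #12 pop 4: in=⊤ → 3 (no change)

Fixpoint:
  val[0] = ⊤
  val[1] = ⊤
  val[2] = ⊤
  val[3] = 1
  val[4] = 3
  val[5] = 3
  val[6] = 1
  val[7] = 2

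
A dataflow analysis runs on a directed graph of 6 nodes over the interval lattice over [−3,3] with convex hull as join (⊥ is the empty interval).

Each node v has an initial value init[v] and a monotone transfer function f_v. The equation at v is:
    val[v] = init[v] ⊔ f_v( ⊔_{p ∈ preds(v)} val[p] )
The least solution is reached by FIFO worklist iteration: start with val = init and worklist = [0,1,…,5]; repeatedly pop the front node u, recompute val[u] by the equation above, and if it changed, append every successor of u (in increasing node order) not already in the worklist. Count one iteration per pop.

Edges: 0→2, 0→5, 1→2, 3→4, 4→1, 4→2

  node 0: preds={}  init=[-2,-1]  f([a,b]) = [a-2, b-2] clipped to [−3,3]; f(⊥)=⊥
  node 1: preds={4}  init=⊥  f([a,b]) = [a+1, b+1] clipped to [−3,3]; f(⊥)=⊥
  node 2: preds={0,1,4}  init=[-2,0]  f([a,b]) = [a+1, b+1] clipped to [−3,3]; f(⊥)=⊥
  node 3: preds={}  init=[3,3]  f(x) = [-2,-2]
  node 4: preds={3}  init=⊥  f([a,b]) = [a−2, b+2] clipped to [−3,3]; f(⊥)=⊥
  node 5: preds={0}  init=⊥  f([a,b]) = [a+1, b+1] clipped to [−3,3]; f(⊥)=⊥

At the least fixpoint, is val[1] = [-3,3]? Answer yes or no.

no

Iteration log — 8 steps:
  step 1. node 0  ⊔preds=⊥  new=[-2,-1]  stable
  step 2. node 1  ⊔preds=⊥  new=⊥  stable
  step 3. node 2  ⊔preds=[-2,-1]  new=[-2,0]  stable
  step 4. node 3  ⊔preds=⊥  new=[-2,3]  old=[3,3]  +wl: 
  step 5. node 4  ⊔preds=[-2,3]  new=[-3,3]  old=⊥  +wl: 1,2
  step 6. node 5  ⊔preds=[-2,-1]  new=[-1,0]  old=⊥  +wl: 
  step 7. node 1  ⊔preds=[-3,3]  new=[-2,3]  old=⊥  +wl: 
  step 8. node 2  ⊔preds=[-3,3]  new=[-2,3]  old=[-2,0]  +wl: 

Least fixpoint reached:
  node 0: [-2,-1]
  node 1: [-2,3]
  node 2: [-2,3]
  node 3: [-2,3]
  node 4: [-3,3]
  node 5: [-1,0]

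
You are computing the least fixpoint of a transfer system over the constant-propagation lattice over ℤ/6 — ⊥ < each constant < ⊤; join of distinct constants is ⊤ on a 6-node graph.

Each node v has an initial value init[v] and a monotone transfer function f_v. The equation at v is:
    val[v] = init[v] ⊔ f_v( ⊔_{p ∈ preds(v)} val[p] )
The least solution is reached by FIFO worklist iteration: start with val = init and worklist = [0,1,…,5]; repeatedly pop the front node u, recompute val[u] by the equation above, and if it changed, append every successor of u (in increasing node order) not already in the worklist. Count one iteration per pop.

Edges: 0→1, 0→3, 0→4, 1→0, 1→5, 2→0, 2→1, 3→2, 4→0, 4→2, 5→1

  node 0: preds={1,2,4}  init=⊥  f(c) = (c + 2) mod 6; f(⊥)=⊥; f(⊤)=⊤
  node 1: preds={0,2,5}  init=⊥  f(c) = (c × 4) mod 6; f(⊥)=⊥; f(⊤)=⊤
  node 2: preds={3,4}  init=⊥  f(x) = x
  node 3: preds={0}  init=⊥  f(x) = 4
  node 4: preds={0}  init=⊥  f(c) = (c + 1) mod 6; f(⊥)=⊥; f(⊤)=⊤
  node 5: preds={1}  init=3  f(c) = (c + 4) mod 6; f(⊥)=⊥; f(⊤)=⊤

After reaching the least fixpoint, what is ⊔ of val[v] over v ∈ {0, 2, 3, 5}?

Iteration log — 19 steps:
  step 1. node 0  ⊔preds=⊥  new=⊥  stable
  step 2. node 1  ⊔preds=3  new=0  old=⊥  +wl: 0
  step 3. node 2  ⊔preds=⊥  new=⊥  stable
  step 4. node 3  ⊔preds=⊥  new=4  old=⊥  +wl: 2
  step 5. node 4  ⊔preds=⊥  new=⊥  stable
  step 6. node 5  ⊔preds=0  new=⊤  old=3  +wl: 1
  step 7. node 0  ⊔preds=0  new=2  old=⊥  +wl: 3,4
  step 8. node 2  ⊔preds=4  new=4  old=⊥  +wl: 0
  step 9. node 1  ⊔preds=⊤  new=⊤  old=0  +wl: 5
  step 10. node 3  ⊔preds=2  new=4  stable
  step 11. node 4  ⊔preds=2  new=3  old=⊥  +wl: 2
  step 12. node 0  ⊔preds=⊤  new=⊤  old=2  +wl: 1,3,4
  step 13. node 5  ⊔preds=⊤  new=⊤  stable
  step 14. node 2  ⊔preds=⊤  new=⊤  old=4  +wl: 0
  step 15. node 1  ⊔preds=⊤  new=⊤  stable
  step 16. node 3  ⊔preds=⊤  new=4  stable
  step 17. node 4  ⊔preds=⊤  new=⊤  old=3  +wl: 2
  step 18. node 0  ⊔preds=⊤  new=⊤  stable
  step 19. node 2  ⊔preds=⊤  new=⊤  stable

Least fixpoint reached:
  node 0: ⊤
  node 1: ⊤
  node 2: ⊤
  node 3: 4
  node 4: ⊤
  node 5: ⊤

⊤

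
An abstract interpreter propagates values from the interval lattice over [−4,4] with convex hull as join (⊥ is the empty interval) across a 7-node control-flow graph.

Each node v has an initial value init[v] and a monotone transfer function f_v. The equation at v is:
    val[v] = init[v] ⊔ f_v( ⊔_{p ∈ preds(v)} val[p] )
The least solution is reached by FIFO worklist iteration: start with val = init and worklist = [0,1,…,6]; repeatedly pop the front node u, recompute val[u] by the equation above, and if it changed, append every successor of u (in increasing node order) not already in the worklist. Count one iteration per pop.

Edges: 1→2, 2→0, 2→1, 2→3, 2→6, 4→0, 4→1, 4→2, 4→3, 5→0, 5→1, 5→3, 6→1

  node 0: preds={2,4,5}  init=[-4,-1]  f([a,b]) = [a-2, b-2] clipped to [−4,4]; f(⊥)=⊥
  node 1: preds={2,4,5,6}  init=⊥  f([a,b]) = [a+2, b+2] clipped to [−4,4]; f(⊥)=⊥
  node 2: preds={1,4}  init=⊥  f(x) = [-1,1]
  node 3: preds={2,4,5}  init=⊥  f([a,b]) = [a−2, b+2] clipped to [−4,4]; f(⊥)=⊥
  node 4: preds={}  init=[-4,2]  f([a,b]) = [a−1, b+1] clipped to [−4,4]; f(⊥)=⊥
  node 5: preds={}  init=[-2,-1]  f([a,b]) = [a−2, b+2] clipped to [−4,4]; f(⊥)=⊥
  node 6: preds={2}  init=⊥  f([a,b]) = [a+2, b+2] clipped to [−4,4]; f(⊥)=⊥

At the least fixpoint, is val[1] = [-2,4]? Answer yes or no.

Trace (9 dequeues):
  [1] u=0 | in [-4,2] | out [-4,0] | prev [-4,-1] | push {}
  [2] u=1 | in [-4,2] | out [-2,4] | prev ⊥ | push {}
  [3] u=2 | in [-4,4] | out [-1,1] | prev ⊥ | push {0,1}
  [4] u=3 | in [-4,2] | out [-4,4] | prev ⊥ | push {}
  [5] u=4 | in ⊥ | out [-4,2] | ==
  [6] u=5 | in ⊥ | out [-2,-1] | ==
  [7] u=6 | in [-1,1] | out [1,3] | prev ⊥ | push {}
  [8] u=0 | in [-4,2] | out [-4,0] | ==
  [9] u=1 | in [-4,3] | out [-2,4] | ==

Converged values:
  [0] [-4,0]
  [1] [-2,4]
  [2] [-1,1]
  [3] [-4,4]
  [4] [-4,2]
  [5] [-2,-1]
  [6] [1,3]

yes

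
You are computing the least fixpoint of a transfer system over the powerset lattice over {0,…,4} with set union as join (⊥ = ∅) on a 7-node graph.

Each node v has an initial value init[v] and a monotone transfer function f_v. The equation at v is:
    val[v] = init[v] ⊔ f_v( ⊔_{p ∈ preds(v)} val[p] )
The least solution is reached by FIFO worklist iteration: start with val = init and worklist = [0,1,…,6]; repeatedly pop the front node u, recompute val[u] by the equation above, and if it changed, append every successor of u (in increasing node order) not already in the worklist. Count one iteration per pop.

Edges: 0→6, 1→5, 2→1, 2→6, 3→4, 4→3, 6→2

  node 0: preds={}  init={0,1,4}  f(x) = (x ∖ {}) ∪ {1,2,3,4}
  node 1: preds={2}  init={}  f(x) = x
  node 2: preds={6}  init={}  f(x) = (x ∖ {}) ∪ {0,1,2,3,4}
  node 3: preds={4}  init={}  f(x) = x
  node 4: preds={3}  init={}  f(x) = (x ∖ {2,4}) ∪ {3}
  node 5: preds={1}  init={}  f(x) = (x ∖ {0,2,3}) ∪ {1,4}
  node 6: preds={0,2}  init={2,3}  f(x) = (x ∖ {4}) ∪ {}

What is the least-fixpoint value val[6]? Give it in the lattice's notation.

{0,1,2,3}

Trace (12 dequeues):
  [1] u=0 | in {} | out {0,1,2,3,4} | prev {0,1,4} | push {}
  [2] u=1 | in {} | out {} | ==
  [3] u=2 | in {2,3} | out {0,1,2,3,4} | prev {} | push {1}
  [4] u=3 | in {} | out {} | ==
  [5] u=4 | in {} | out {3} | prev {} | push {3}
  [6] u=5 | in {} | out {1,4} | prev {} | push {}
  [7] u=6 | in {0,1,2,3,4} | out {0,1,2,3} | prev {2,3} | push {2}
  [8] u=1 | in {0,1,2,3,4} | out {0,1,2,3,4} | prev {} | push {5}
  [9] u=3 | in {3} | out {3} | prev {} | push {4}
  [10] u=2 | in {0,1,2,3} | out {0,1,2,3,4} | ==
  [11] u=5 | in {0,1,2,3,4} | out {1,4} | ==
  [12] u=4 | in {3} | out {3} | ==

Converged values:
  [0] {0,1,2,3,4}
  [1] {0,1,2,3,4}
  [2] {0,1,2,3,4}
  [3] {3}
  [4] {3}
  [5] {1,4}
  [6] {0,1,2,3}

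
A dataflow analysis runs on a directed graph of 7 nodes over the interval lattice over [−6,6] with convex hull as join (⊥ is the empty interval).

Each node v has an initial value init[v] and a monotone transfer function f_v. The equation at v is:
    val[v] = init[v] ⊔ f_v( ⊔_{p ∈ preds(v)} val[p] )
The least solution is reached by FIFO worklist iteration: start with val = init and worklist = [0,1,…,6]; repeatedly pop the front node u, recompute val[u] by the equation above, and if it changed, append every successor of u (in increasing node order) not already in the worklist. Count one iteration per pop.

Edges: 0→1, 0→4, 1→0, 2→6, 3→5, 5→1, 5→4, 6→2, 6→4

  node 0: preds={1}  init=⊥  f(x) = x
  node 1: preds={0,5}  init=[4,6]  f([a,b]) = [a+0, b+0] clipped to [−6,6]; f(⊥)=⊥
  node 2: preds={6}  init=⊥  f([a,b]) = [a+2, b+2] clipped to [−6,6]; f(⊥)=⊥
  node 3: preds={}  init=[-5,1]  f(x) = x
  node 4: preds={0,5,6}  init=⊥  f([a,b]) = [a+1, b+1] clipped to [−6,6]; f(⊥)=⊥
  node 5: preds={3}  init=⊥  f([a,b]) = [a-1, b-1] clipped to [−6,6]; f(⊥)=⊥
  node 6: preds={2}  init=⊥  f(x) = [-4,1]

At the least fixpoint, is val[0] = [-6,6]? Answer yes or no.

Trace (14 dequeues):
  [1] u=0 | in [4,6] | out [4,6] | prev ⊥ | push {}
  [2] u=1 | in [4,6] | out [4,6] | ==
  [3] u=2 | in ⊥ | out ⊥ | ==
  [4] u=3 | in ⊥ | out [-5,1] | ==
  [5] u=4 | in [4,6] | out [5,6] | prev ⊥ | push {}
  [6] u=5 | in [-5,1] | out [-6,0] | prev ⊥ | push {1,4}
  [7] u=6 | in ⊥ | out [-4,1] | prev ⊥ | push {2}
  [8] u=1 | in [-6,6] | out [-6,6] | prev [4,6] | push {0}
  [9] u=4 | in [-6,6] | out [-5,6] | prev [5,6] | push {}
  [10] u=2 | in [-4,1] | out [-2,3] | prev ⊥ | push {6}
  [11] u=0 | in [-6,6] | out [-6,6] | prev [4,6] | push {1,4}
  [12] u=6 | in [-2,3] | out [-4,1] | ==
  [13] u=1 | in [-6,6] | out [-6,6] | ==
  [14] u=4 | in [-6,6] | out [-5,6] | ==

Converged values:
  [0] [-6,6]
  [1] [-6,6]
  [2] [-2,3]
  [3] [-5,1]
  [4] [-5,6]
  [5] [-6,0]
  [6] [-4,1]

yes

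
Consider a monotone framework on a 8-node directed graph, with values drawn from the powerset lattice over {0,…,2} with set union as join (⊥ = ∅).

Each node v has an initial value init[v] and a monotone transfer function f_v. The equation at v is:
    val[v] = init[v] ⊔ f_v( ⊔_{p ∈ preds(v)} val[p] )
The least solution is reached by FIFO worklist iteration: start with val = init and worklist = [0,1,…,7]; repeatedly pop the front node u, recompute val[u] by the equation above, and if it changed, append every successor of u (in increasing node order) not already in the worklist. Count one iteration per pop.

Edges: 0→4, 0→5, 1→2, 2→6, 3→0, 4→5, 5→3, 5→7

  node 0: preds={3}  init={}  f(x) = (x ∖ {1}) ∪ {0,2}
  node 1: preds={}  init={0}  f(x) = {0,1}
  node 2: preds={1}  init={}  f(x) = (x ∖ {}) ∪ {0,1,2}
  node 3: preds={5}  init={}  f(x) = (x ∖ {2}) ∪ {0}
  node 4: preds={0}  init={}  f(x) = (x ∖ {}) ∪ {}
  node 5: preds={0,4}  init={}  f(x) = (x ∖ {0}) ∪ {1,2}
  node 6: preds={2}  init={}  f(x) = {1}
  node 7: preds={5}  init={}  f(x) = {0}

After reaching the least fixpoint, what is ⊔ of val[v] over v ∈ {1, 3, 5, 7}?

Trace (11 dequeues):
  [1] u=0 | in {} | out {0,2} | prev {} | push {}
  [2] u=1 | in {} | out {0,1} | prev {0} | push {}
  [3] u=2 | in {0,1} | out {0,1,2} | prev {} | push {}
  [4] u=3 | in {} | out {0} | prev {} | push {0}
  [5] u=4 | in {0,2} | out {0,2} | prev {} | push {}
  [6] u=5 | in {0,2} | out {1,2} | prev {} | push {3}
  [7] u=6 | in {0,1,2} | out {1} | prev {} | push {}
  [8] u=7 | in {1,2} | out {0} | prev {} | push {}
  [9] u=0 | in {0} | out {0,2} | ==
  [10] u=3 | in {1,2} | out {0,1} | prev {0} | push {0}
  [11] u=0 | in {0,1} | out {0,2} | ==

Converged values:
  [0] {0,2}
  [1] {0,1}
  [2] {0,1,2}
  [3] {0,1}
  [4] {0,2}
  [5] {1,2}
  [6] {1}
  [7] {0}

{0,1,2}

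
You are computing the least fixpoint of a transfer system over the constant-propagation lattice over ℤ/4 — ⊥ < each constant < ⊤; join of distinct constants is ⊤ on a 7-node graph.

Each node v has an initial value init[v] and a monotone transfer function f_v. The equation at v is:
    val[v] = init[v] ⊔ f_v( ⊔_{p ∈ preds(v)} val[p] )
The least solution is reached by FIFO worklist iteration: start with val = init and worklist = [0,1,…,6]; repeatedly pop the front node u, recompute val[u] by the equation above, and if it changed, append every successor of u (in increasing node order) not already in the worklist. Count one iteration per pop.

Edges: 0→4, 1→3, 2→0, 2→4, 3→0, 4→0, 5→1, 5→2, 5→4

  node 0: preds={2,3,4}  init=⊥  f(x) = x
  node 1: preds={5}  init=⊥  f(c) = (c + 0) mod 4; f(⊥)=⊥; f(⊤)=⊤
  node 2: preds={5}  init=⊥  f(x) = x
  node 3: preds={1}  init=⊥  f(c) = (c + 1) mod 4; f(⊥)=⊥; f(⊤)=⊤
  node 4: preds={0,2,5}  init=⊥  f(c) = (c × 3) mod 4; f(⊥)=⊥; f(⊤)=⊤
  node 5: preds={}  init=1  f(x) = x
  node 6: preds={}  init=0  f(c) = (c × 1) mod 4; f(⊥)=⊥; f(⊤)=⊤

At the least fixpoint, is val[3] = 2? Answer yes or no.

Iteration log — 10 steps:
  step 1. node 0  ⊔preds=⊥  new=⊥  stable
  step 2. node 1  ⊔preds=1  new=1  old=⊥  +wl: 
  step 3. node 2  ⊔preds=1  new=1  old=⊥  +wl: 0
  step 4. node 3  ⊔preds=1  new=2  old=⊥  +wl: 
  step 5. node 4  ⊔preds=1  new=3  old=⊥  +wl: 
  step 6. node 5  ⊔preds=⊥  new=1  stable
  step 7. node 6  ⊔preds=⊥  new=0  stable
  step 8. node 0  ⊔preds=⊤  new=⊤  old=⊥  +wl: 4
  step 9. node 4  ⊔preds=⊤  new=⊤  old=3  +wl: 0
  step 10. node 0  ⊔preds=⊤  new=⊤  stable

Least fixpoint reached:
  node 0: ⊤
  node 1: 1
  node 2: 1
  node 3: 2
  node 4: ⊤
  node 5: 1
  node 6: 0

yes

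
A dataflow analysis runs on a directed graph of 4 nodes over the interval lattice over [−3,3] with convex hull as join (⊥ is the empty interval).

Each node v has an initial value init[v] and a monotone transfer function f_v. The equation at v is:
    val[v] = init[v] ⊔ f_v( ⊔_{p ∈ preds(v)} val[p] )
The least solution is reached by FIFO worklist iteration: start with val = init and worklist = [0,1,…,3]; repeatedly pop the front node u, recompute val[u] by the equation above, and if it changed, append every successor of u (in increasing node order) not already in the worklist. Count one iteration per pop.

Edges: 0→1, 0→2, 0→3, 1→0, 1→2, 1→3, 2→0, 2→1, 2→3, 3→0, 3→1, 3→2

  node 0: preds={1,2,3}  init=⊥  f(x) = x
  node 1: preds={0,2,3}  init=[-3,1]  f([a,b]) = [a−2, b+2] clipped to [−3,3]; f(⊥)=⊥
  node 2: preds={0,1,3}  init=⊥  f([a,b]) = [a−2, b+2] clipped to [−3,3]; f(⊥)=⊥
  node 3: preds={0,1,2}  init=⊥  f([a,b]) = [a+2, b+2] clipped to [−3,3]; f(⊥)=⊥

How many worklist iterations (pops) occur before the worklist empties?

Trace (8 dequeues):
  [1] u=0 | in [-3,1] | out [-3,1] | prev ⊥ | push {}
  [2] u=1 | in [-3,1] | out [-3,3] | prev [-3,1] | push {0}
  [3] u=2 | in [-3,3] | out [-3,3] | prev ⊥ | push {1}
  [4] u=3 | in [-3,3] | out [-1,3] | prev ⊥ | push {2}
  [5] u=0 | in [-3,3] | out [-3,3] | prev [-3,1] | push {3}
  [6] u=1 | in [-3,3] | out [-3,3] | ==
  [7] u=2 | in [-3,3] | out [-3,3] | ==
  [8] u=3 | in [-3,3] | out [-1,3] | ==

Converged values:
  [0] [-3,3]
  [1] [-3,3]
  [2] [-3,3]
  [3] [-1,3]

8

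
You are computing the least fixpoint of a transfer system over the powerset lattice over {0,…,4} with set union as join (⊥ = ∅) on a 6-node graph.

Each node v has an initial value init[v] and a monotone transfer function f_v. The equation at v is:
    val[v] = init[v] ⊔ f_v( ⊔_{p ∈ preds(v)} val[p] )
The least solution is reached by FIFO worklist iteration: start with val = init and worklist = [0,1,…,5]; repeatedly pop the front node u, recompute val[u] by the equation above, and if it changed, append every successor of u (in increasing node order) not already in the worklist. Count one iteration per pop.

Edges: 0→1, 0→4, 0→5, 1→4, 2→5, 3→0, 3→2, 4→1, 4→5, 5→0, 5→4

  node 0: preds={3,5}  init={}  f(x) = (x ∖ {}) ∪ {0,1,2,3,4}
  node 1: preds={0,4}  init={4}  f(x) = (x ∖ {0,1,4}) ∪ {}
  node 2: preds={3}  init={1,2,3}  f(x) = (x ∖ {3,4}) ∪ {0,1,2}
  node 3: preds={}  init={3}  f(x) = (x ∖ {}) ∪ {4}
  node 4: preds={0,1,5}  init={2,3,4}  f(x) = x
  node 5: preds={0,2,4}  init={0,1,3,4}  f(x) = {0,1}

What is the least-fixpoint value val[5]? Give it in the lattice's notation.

{0,1,3,4}

Worklist (9 pops):
  #1 pop 0: in={0,1,3,4} → {0,1,2,3,4} (was {}); enqueue []
  #2 pop 1: in={0,1,2,3,4} → {2,3,4} (was {4}); enqueue []
  #3 pop 2: in={3} → {0,1,2,3} (was {1,2,3}); enqueue []
  #4 pop 3: in={} → {3,4} (was {3}); enqueue [0,2]
  #5 pop 4: in={0,1,2,3,4} → {0,1,2,3,4} (was {2,3,4}); enqueue [1]
  #6 pop 5: in={0,1,2,3,4} → {0,1,3,4} (no change)
  #7 pop 0: in={0,1,3,4} → {0,1,2,3,4} (no change)
  #8 pop 2: in={3,4} → {0,1,2,3} (no change)
  #9 pop 1: in={0,1,2,3,4} → {2,3,4} (no change)

Fixpoint:
  val[0] = {0,1,2,3,4}
  val[1] = {2,3,4}
  val[2] = {0,1,2,3}
  val[3] = {3,4}
  val[4] = {0,1,2,3,4}
  val[5] = {0,1,3,4}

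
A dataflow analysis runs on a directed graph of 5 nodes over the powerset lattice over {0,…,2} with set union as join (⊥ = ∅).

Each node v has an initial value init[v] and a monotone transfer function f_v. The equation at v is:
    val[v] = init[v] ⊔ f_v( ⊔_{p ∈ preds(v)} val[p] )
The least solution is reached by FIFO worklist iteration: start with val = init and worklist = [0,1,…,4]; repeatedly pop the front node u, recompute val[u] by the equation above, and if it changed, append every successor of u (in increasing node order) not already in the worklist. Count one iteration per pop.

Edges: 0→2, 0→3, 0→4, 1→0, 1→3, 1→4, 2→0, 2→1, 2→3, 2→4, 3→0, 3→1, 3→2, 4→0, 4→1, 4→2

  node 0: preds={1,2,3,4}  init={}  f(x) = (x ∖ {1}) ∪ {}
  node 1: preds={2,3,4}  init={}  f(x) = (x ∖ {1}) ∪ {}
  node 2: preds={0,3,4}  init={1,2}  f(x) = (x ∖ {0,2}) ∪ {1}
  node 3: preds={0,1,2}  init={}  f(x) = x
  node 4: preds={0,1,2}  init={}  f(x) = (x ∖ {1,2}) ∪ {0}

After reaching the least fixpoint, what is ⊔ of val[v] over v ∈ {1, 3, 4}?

{0,1,2}

Trace (13 dequeues):
  [1] u=0 | in {1,2} | out {2} | prev {} | push {}
  [2] u=1 | in {1,2} | out {2} | prev {} | push {0}
  [3] u=2 | in {2} | out {1,2} | ==
  [4] u=3 | in {1,2} | out {1,2} | prev {} | push {1,2}
  [5] u=4 | in {1,2} | out {0} | prev {} | push {}
  [6] u=0 | in {0,1,2} | out {0,2} | prev {2} | push {3,4}
  [7] u=1 | in {0,1,2} | out {0,2} | prev {2} | push {0}
  [8] u=2 | in {0,1,2} | out {1,2} | ==
  [9] u=3 | in {0,1,2} | out {0,1,2} | prev {1,2} | push {1,2}
  [10] u=4 | in {0,1,2} | out {0} | ==
  [11] u=0 | in {0,1,2} | out {0,2} | ==
  [12] u=1 | in {0,1,2} | out {0,2} | ==
  [13] u=2 | in {0,1,2} | out {1,2} | ==

Converged values:
  [0] {0,2}
  [1] {0,2}
  [2] {1,2}
  [3] {0,1,2}
  [4] {0}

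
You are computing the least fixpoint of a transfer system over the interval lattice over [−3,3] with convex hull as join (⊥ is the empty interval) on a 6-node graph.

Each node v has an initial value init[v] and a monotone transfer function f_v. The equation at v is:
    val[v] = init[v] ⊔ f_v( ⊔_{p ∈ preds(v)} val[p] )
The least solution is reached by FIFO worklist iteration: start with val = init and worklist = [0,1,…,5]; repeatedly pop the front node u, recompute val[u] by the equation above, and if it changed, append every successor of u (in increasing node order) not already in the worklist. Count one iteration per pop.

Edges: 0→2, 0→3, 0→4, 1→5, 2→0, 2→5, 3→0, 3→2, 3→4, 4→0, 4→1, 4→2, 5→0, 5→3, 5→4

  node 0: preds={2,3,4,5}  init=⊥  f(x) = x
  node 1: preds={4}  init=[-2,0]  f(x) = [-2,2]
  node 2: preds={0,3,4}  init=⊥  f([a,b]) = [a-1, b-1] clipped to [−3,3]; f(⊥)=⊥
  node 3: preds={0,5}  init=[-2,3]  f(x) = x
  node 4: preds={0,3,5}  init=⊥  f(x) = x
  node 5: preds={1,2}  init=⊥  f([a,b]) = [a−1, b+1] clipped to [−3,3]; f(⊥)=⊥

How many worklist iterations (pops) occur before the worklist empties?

Trace (14 dequeues):
  [1] u=0 | in [-2,3] | out [-2,3] | prev ⊥ | push {}
  [2] u=1 | in ⊥ | out [-2,2] | prev [-2,0] | push {}
  [3] u=2 | in [-2,3] | out [-3,2] | prev ⊥ | push {0}
  [4] u=3 | in [-2,3] | out [-2,3] | ==
  [5] u=4 | in [-2,3] | out [-2,3] | prev ⊥ | push {1,2}
  [6] u=5 | in [-3,2] | out [-3,3] | prev ⊥ | push {3,4}
  [7] u=0 | in [-3,3] | out [-3,3] | prev [-2,3] | push {}
  [8] u=1 | in [-2,3] | out [-2,2] | ==
  [9] u=2 | in [-3,3] | out [-3,2] | ==
  [10] u=3 | in [-3,3] | out [-3,3] | prev [-2,3] | push {0,2}
  [11] u=4 | in [-3,3] | out [-3,3] | prev [-2,3] | push {1}
  [12] u=0 | in [-3,3] | out [-3,3] | ==
  [13] u=2 | in [-3,3] | out [-3,2] | ==
  [14] u=1 | in [-3,3] | out [-2,2] | ==

Converged values:
  [0] [-3,3]
  [1] [-2,2]
  [2] [-3,2]
  [3] [-3,3]
  [4] [-3,3]
  [5] [-3,3]

14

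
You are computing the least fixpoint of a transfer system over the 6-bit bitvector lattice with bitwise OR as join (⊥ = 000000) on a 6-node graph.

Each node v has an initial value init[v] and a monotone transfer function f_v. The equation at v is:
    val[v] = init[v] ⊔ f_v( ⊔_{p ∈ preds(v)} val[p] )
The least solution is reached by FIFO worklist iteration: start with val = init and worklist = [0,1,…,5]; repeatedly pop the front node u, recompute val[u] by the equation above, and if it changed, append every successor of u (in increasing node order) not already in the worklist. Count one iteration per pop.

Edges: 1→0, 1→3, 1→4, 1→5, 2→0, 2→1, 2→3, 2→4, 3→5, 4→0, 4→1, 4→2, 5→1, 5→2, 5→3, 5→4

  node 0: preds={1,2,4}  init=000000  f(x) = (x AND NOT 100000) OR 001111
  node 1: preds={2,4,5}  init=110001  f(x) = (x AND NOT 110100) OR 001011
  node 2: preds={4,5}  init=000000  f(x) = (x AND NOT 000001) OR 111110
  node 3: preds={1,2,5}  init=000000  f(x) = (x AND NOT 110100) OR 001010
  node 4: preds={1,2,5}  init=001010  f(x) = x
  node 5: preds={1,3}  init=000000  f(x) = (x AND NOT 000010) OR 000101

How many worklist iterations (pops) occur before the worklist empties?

Trace (11 dequeues):
  [1] u=0 | in 111011 | out 011111 | prev 000000 | push {}
  [2] u=1 | in 001010 | out 111011 | prev 110001 | push {0}
  [3] u=2 | in 001010 | out 111110 | prev 000000 | push {1}
  [4] u=3 | in 111111 | out 001011 | prev 000000 | push {}
  [5] u=4 | in 111111 | out 111111 | prev 001010 | push {2}
  [6] u=5 | in 111011 | out 111101 | prev 000000 | push {3,4}
  [7] u=0 | in 111111 | out 011111 | ==
  [8] u=1 | in 111111 | out 111011 | ==
  [9] u=2 | in 111111 | out 111110 | ==
  [10] u=3 | in 111111 | out 001011 | ==
  [11] u=4 | in 111111 | out 111111 | ==

Converged values:
  [0] 011111
  [1] 111011
  [2] 111110
  [3] 001011
  [4] 111111
  [5] 111101

11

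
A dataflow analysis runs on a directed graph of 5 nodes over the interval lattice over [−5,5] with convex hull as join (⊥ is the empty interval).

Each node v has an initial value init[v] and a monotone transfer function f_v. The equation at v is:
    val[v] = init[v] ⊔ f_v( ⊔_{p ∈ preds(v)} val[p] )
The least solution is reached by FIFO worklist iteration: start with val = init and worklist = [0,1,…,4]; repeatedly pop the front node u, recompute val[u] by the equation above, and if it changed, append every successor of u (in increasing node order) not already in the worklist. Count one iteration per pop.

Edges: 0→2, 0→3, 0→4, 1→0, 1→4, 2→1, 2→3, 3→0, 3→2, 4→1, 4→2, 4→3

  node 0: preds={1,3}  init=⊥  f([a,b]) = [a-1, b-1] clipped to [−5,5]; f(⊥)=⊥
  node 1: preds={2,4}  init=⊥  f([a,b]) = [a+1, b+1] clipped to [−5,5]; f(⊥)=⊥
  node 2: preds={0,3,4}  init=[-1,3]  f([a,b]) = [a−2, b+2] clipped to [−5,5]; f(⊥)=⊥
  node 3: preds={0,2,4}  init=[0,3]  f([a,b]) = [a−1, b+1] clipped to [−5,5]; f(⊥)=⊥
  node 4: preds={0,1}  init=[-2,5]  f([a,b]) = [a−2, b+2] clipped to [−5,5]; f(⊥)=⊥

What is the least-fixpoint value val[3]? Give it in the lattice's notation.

Trace (16 dequeues):
  [1] u=0 | in [0,3] | out [-1,2] | prev ⊥ | push {}
  [2] u=1 | in [-2,5] | out [-1,5] | prev ⊥ | push {0}
  [3] u=2 | in [-2,5] | out [-4,5] | prev [-1,3] | push {1}
  [4] u=3 | in [-4,5] | out [-5,5] | prev [0,3] | push {2}
  [5] u=4 | in [-1,5] | out [-3,5] | prev [-2,5] | push {3}
  [6] u=0 | in [-5,5] | out [-5,4] | prev [-1,2] | push {4}
  [7] u=1 | in [-4,5] | out [-3,5] | prev [-1,5] | push {0}
  [8] u=2 | in [-5,5] | out [-5,5] | prev [-4,5] | push {1}
  [9] u=3 | in [-5,5] | out [-5,5] | ==
  [10] u=4 | in [-5,5] | out [-5,5] | prev [-3,5] | push {2,3}
  [11] u=0 | in [-5,5] | out [-5,4] | ==
  [12] u=1 | in [-5,5] | out [-4,5] | prev [-3,5] | push {0,4}
  [13] u=2 | in [-5,5] | out [-5,5] | ==
  [14] u=3 | in [-5,5] | out [-5,5] | ==
  [15] u=0 | in [-5,5] | out [-5,4] | ==
  [16] u=4 | in [-5,5] | out [-5,5] | ==

Converged values:
  [0] [-5,4]
  [1] [-4,5]
  [2] [-5,5]
  [3] [-5,5]
  [4] [-5,5]

[-5,5]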